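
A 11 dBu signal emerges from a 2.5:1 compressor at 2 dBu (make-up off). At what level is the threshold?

-4 dBu

Gain reduction = 11 − 2 = 9 dB; output overshoot = GR / (R − 1) = 9 / 1.5 = 6 dB.
Threshold = output − output overshoot = 2 − 6 = -4 dBu.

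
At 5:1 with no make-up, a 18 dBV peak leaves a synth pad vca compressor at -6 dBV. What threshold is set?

Let T be the threshold. Output overshoot = (input overshoot)/R, so -6 − T = (18 − T)/5.
5·(-6 − T) = 18 − T → 4·T = -30 − 18 = -48.
T = -48/4 = -12 dBV.

-12 dBV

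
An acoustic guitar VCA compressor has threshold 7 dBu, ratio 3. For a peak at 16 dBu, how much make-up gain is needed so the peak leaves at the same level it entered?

6 dB

Overshoot 9 dB → 9/3 = 3 dB after compression, so the compressed level is 7 + 3 = 10 dBu.
Make-up = target − compressed = 16 − 10 = 6 dB.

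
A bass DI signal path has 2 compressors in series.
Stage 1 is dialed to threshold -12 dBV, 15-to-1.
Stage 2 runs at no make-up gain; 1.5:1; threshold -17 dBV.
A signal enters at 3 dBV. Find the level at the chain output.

Stage 1: overshoot 15 dB → 15/15 = 1 dB → -11 dBV.
Stage 2: 6 dB above -17 dBV, reduced 1.5:1 to 4 dB above → -13 dBV.

-13 dBV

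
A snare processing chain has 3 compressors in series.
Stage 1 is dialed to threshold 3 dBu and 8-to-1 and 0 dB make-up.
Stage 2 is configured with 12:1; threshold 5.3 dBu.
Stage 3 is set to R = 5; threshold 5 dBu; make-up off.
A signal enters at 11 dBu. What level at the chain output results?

4 dBu

Stage 1: 11 dBu is 8 dB over 3 dBu; at 8:1 that becomes 1 dB over, giving 4 dBu.
Stage 2: 4 dBu ≤ 5.3 dBu, so stage 2 doesn't engage; output 4 dBu.
Stage 3: below threshold (4 ≤ 5); passes unchanged; output 4 dBu.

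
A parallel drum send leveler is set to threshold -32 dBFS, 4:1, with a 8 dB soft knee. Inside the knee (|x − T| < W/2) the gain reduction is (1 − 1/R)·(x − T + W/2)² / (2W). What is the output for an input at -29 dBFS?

-31.296875 dBFS

x − T + W/2 = -29 − (-32) + 4 = 7.
GR = (1 − 1/4) × 7² / 16 = 0.75 × 49 / 16 = 2.296875 dB.
Output = -29 − 2.296875 = -31.296875 dBFS.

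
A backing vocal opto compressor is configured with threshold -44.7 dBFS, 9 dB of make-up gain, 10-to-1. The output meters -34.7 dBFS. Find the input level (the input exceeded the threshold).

-34.7 dBFS

Remove make-up: -34.7 − 9 = -43.7 dBFS.
Post-compression overshoot = -43.7 − (-44.7) = 1 dB.
Undo the ratio: input overshoot = 1 × 10 = 10 dB, giving input = -34.7 dBFS.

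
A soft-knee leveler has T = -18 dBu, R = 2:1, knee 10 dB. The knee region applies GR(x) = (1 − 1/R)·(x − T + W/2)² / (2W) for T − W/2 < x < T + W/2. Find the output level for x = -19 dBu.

x − T + W/2 = -19 − (-18) + 5 = 4.
GR = (1 − 1/2) × 4² / 20 = 0.5 × 16 / 20 = 0.4 dB.
Output = -19 − 0.4 = -19.4 dBu.

-19.4 dBu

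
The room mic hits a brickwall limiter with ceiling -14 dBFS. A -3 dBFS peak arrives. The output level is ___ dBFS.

At ∞:1, everything above -14 dBFS is held at the ceiling.

-14 dBFS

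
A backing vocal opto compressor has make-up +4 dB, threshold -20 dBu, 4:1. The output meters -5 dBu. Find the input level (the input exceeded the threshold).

24 dBu

Remove make-up: -5 − 4 = -9 dBu.
That's 11 dB above the -20 dBu threshold.
Before 4:1 compression the overshoot was 11 × 4 = 44 dB, so input = -20 + 44 = 24 dBu.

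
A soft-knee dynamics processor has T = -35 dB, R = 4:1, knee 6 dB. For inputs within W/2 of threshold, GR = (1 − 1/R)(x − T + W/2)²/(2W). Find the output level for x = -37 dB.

x − T + W/2 = -37 − (-35) + 3 = 1.
GR = (1 − 1/4) × 1² / 12 = 0.75 × 1 / 12 = 0.0625 dB.
Output = -37 − 0.0625 = -37.0625 dB.

-37.0625 dB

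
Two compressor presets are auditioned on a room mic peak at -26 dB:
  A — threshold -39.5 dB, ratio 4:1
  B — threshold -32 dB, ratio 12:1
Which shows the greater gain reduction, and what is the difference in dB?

A, by 4.625 dB

A: overshoot 13.5 dB → output overshoot 3.375 dB → GR 10.125 dB.
B: overshoot 6 dB → output overshoot 0.5 dB → GR 5.5 dB.
A applies 4.625 dB more gain reduction.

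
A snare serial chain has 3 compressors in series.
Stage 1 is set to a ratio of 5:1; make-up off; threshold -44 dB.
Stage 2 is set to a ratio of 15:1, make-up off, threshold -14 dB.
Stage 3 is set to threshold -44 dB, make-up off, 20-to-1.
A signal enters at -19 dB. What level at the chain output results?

-43.75 dB

Stage 1: -19 dB is 25 dB over -44 dB; at 5:1 that becomes 5 dB over, giving -39 dB.
Stage 2: -39 dB is at or below the -14 dB threshold — no compression; output -39 dB.
Stage 3: overshoot 5 dB → 5/20 = 0.25 dB → -43.75 dB.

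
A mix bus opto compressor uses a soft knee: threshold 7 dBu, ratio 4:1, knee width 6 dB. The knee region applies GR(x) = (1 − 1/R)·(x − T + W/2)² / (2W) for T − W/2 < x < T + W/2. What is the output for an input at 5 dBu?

4.9375 dBu

x − T + W/2 = 5 − 7 + 3 = 1.
GR = (1 − 1/4) × 1² / 12 = 0.75 × 1 / 12 = 0.0625 dB.
Output = 5 − 0.0625 = 4.9375 dBu.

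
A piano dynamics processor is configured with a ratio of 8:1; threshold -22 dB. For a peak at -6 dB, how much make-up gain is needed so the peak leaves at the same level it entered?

14 dB

Without make-up, output = threshold + overshoot/8 = -22 + 2 = -20 dB.
Gap to target: 14 dB.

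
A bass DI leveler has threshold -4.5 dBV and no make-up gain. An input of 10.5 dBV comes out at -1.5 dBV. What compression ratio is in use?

Input overshoot = 10.5 − (-4.5) = 15 dB; output overshoot = -1.5 − (-4.5) = 3 dB.
Ratio = 15 / 3 = 5.

5:1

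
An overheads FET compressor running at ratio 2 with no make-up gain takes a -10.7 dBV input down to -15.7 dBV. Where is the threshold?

-20.7 dBV

Input is 10 dB above T (since output overshoot × R = input overshoot: (-15.7 − T)·2 = -10.7 − T gives T = -20.7 dBV).
Check: -20.7 + (-10.7 − (-20.7))/2 = -20.7 + 5 = -15.7 dBV. ✓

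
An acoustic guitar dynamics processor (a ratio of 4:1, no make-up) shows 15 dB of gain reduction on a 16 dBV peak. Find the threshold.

Gain reduction = 16 − 1 = 15 dB; output overshoot = GR / (R − 1) = 15 / 3 = 5 dB.
Threshold = output − output overshoot = 1 − 5 = -4 dBV.

-4 dBV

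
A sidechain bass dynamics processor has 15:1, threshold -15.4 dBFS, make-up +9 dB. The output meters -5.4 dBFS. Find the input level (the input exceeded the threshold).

Stripping the +9 dB make-up gives -14.4 dBFS at the gain stage.
The compressed level sits -14.4 − (-15.4) = 1 dB over threshold.
Undo the ratio: input overshoot = 1 × 15 = 15 dB, giving input = -0.4 dBFS.

-0.4 dBFS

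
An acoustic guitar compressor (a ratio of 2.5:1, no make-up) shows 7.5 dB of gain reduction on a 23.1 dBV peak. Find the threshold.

10.6 dBV

Let T be the threshold. Output overshoot = (input overshoot)/R, so 15.6 − T = (23.1 − T)/2.5.
2.5·(15.6 − T) = 23.1 − T → 1.5·T = 39 − 23.1 = 15.9.
T = 15.9/1.5 = 10.6 dBV.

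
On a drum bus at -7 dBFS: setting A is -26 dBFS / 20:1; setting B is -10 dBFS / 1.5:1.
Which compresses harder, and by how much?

A, by 17.05 dB

A: overshoot 19 dB → output overshoot 0.95 dB → GR 18.05 dB.
B: overshoot 3 dB → output overshoot 2 dB → GR 1 dB.
A reduces 17.05 dB more.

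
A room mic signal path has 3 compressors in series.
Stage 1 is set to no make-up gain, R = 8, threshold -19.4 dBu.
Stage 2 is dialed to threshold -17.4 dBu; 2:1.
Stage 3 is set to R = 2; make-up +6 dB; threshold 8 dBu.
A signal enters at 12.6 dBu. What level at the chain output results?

-10.4 dBu

Stage 1: 32 dB above -19.4 dBu, reduced 8:1 to 4 dB above → -15.4 dBu.
Stage 2: 2 dB above -17.4 dBu, reduced 2:1 to 1 dB above → -16.4 dBu.
Stage 3: -16.4 dBu ≤ 8 dBu, so stage 3 doesn't engage; make-up brings it to -10.4 dBu.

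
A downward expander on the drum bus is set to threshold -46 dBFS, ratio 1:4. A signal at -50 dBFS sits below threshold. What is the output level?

-62 dBFS

The input is 4 dB below the -46 dBFS threshold.
A 1:4 expander multiplies undershoot by 4: 4 × 4 = 16 dB below threshold.
Output = -46 − 16 = -62 dBFS.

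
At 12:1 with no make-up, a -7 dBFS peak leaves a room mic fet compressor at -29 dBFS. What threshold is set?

Input is 24 dB above T (since output overshoot × R = input overshoot: (-29 − T)·12 = -7 − T gives T = -31 dBFS).
Check: -31 + (-7 − (-31))/12 = -31 + 2 = -29 dBFS. ✓

-31 dBFS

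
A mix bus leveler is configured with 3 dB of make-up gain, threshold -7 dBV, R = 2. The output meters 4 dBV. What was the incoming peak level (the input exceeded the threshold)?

Before make-up, the level was 4 − 3 = 1 dBV.
The compressed level sits 1 − (-7) = 8 dB over threshold.
Input overshoot = R × output overshoot = 16 dB → input = -7 + 16 = 9 dBV.

9 dBV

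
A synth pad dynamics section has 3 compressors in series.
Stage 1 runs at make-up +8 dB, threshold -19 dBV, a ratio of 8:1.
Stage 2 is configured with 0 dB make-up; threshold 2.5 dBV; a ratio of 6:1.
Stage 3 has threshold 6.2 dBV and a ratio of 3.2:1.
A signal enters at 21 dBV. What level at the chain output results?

-6 dBV

Stage 1: 21 dBV is 40 dB over -19 dBV; at 8:1 that becomes 5 dB over, giving -14 dBV; +8 dB make-up → -6 dBV.
Stage 2: below threshold (-6 ≤ 2.5); passes unchanged; output -6 dBV.
Stage 3: below threshold (-6 ≤ 6.2); passes unchanged; output -6 dBV.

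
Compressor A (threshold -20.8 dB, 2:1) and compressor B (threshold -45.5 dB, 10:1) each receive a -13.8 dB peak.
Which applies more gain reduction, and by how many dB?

B, by 25.03 dB

A: overshoot 7 dB → output overshoot 3.5 dB → GR 3.5 dB.
B: overshoot 31.7 dB → output overshoot 3.17 dB → GR 28.53 dB.
Difference: 25.03 dB in favour of B.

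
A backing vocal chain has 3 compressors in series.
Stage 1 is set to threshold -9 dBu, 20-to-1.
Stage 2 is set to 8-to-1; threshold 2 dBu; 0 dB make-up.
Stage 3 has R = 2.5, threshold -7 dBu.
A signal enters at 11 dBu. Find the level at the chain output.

Stage 1: 20 dB above -9 dBu, reduced 20:1 to 1 dB above → -8 dBu.
Stage 2: -8 dBu ≤ 2 dBu, so stage 2 doesn't engage; output -8 dBu.
Stage 3: -8 dBu ≤ -7 dBu, so stage 3 doesn't engage; output -8 dBu.

-8 dBu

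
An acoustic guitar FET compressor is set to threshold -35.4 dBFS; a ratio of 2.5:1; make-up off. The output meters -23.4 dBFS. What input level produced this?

That's 12 dB above the -35.4 dBFS threshold.
Undo the ratio: input overshoot = 12 × 2.5 = 30 dB, giving input = -5.4 dBFS.

-5.4 dBFS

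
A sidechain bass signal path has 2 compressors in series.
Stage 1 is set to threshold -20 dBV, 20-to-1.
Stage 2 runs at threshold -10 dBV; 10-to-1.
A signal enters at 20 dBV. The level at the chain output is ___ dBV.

Stage 1: 20 dBV is 40 dB over -20 dBV; at 20:1 that becomes 2 dB over, giving -18 dBV.
Stage 2: -18 dBV is at or below the -10 dBV threshold — no compression; output -18 dBV.

-18 dBV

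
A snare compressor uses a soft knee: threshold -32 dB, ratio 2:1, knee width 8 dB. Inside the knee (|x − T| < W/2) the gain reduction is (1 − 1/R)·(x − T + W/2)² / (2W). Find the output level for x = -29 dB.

-30.53125 dB

x − T + W/2 = -29 − (-32) + 4 = 7.
GR = (1 − 1/2) × 7² / 16 = 0.5 × 49 / 16 = 1.53125 dB.
Output = -29 − 1.53125 = -30.53125 dB.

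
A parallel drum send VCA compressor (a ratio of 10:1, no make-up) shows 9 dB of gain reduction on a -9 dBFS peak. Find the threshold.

-19 dBFS

Let T be the threshold. Output overshoot = (input overshoot)/R, so -18 − T = (-9 − T)/10.
10·(-18 − T) = -9 − T → 9·T = -180 − (-9) = -171.
T = -171/9 = -19 dBFS.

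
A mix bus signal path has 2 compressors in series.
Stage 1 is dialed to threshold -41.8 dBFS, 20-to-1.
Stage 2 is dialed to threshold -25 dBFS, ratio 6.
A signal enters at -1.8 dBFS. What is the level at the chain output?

Stage 1: -1.8 dBFS is 40 dB over -41.8 dBFS; at 20:1 that becomes 2 dB over, giving -39.8 dBFS.
Stage 2: below threshold (-39.8 ≤ -25); passes unchanged; output -39.8 dBFS.

-39.8 dBFS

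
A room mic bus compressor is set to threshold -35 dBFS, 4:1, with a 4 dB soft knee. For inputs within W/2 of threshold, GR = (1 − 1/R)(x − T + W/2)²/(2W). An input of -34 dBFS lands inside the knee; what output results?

-34.84375 dBFS

x − T + W/2 = -34 − (-35) + 2 = 3.
GR = (1 − 1/4) × 3² / 8 = 0.75 × 9 / 8 = 0.84375 dB.
Output = -34 − 0.84375 = -34.84375 dBFS.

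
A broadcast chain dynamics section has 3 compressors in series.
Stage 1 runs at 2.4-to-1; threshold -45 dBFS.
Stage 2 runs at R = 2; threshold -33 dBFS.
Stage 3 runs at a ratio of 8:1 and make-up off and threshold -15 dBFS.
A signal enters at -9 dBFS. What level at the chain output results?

-31.5 dBFS

Stage 1: -9 dBFS is 36 dB over -45 dBFS; at 2.4:1 that becomes 15 dB over, giving -30 dBFS.
Stage 2: 3 dB above -33 dBFS, reduced 2:1 to 1.5 dB above → -31.5 dBFS.
Stage 3: -31.5 dBFS is at or below the -15 dBFS threshold — no compression; output -31.5 dBFS.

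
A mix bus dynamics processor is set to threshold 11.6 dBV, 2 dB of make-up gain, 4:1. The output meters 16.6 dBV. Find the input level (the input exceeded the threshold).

23.6 dBV

Stripping the +2 dB make-up gives 14.6 dBV at the gain stage.
That's 3 dB above the 11.6 dBV threshold.
Before 4:1 compression the overshoot was 3 × 4 = 12 dB, so input = 11.6 + 12 = 23.6 dBV.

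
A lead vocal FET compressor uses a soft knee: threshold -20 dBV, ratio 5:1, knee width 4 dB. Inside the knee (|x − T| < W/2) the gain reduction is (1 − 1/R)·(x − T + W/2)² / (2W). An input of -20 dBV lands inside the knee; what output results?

-20.4 dBV

x − T + W/2 = -20 − (-20) + 2 = 2.
GR = (1 − 1/5) × 2² / 8 = 0.8 × 4 / 8 = 0.4 dB.
Output = -20 − 0.4 = -20.4 dBV.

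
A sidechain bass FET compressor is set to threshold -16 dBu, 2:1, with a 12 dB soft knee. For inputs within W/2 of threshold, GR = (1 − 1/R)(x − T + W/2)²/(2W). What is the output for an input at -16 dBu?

x − T + W/2 = -16 − (-16) + 6 = 6.
GR = (1 − 1/2) × 6² / 24 = 0.5 × 36 / 24 = 0.75 dB.
Output = -16 − 0.75 = -16.75 dBu.

-16.75 dBu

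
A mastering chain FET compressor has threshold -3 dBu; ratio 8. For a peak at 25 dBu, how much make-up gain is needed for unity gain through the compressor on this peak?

24.5 dB

The peak compresses to -3 + 28/8 = 0.5 dBu.
To reach 25 dBu requires 25 − 0.5 = 24.5 dB of make-up.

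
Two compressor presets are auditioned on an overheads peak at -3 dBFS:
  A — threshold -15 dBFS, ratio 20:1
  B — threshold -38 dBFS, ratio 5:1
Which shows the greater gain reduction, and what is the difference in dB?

A: 12 dB over, compressed to 0.6 dB over, so 11.4 dB of GR.
B: 35 dB over, compressed to 7 dB over, so 28 dB of GR.
B applies 16.6 dB more gain reduction.

B, by 16.6 dB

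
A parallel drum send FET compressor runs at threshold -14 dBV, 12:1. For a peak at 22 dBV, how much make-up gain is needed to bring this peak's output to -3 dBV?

Overshoot 36 dB → 36/12 = 3 dB after compression, so the compressed level is -14 + 3 = -11 dBV.
Make-up = target − compressed = -3 − (-11) = 8 dB.

8 dB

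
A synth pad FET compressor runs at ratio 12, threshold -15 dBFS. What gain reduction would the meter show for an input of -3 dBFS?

-3 dBFS exceeds the threshold by 12 dB.
After 12:1 compression the overshoot becomes 12/12 = 1 dB.
Gain reduction = 12 − 1 = 11 dB.

11 dB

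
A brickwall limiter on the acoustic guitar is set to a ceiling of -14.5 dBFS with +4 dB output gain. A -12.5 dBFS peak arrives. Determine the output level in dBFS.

At ∞:1, everything above -14.5 dBFS is held at the ceiling.
Output gain then adds 4 dB: -14.5 + 4 = -10.5 dBFS.

-10.5 dBFS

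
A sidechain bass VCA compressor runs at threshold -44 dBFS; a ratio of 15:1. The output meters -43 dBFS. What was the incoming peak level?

That's 1 dB above the -44 dBFS threshold.
Undo the ratio: input overshoot = 1 × 15 = 15 dB, giving input = -29 dBFS.

-29 dBFS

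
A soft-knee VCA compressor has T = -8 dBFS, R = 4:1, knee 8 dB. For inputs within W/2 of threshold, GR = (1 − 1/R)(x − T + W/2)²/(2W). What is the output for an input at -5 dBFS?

x − T + W/2 = -5 − (-8) + 4 = 7.
GR = (1 − 1/4) × 7² / 16 = 0.75 × 49 / 16 = 2.296875 dB.
Output = -5 − 2.296875 = -7.296875 dBFS.

-7.296875 dBFS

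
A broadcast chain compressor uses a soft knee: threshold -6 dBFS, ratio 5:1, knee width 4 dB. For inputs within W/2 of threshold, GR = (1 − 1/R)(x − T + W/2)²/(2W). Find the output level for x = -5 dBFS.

x − T + W/2 = -5 − (-6) + 2 = 3.
GR = (1 − 1/5) × 3² / 8 = 0.8 × 9 / 8 = 0.9 dB.
Output = -5 − 0.9 = -5.9 dBFS.

-5.9 dBFS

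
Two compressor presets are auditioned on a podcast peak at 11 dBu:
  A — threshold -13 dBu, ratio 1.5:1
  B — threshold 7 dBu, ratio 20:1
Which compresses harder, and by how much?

A, by 4.2 dB

A: overshoot 24 dB → output overshoot 16 dB → GR 8 dB.
B: overshoot 4 dB → output overshoot 0.2 dB → GR 3.8 dB.
A reduces 4.2 dB more.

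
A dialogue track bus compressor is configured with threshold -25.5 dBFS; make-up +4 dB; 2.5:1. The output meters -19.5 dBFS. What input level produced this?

-20.5 dBFS

Before make-up, the level was -19.5 − 4 = -23.5 dBFS.
Post-compression overshoot = -23.5 − (-25.5) = 2 dB.
Input overshoot = R × output overshoot = 5 dB → input = -25.5 + 5 = -20.5 dBFS.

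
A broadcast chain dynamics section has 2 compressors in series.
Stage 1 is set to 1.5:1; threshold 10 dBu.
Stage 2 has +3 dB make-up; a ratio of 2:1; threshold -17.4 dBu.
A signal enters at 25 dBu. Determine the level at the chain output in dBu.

Stage 1: overshoot 15 dB → 15/1.5 = 10 dB → 20 dBu.
Stage 2: overshoot 37.4 dB → 37.4/2 = 18.7 dB → 1.3 dBu; +3 dB make-up → 4.3 dBu.

4.3 dBu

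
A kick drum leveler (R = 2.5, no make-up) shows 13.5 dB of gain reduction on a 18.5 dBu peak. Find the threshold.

Let T be the threshold. Output overshoot = (input overshoot)/R, so 5 − T = (18.5 − T)/2.5.
2.5·(5 − T) = 18.5 − T → 1.5·T = 12.5 − 18.5 = -6.
T = -6/1.5 = -4 dBu.

-4 dBu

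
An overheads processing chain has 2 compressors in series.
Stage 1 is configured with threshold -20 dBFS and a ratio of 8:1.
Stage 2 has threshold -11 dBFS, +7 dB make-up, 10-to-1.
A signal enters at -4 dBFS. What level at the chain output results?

-11 dBFS

Stage 1: 16 dB above -20 dBFS, reduced 8:1 to 2 dB above → -18 dBFS.
Stage 2: -18 dBFS ≤ -11 dBFS, so stage 2 doesn't engage; make-up brings it to -11 dBFS.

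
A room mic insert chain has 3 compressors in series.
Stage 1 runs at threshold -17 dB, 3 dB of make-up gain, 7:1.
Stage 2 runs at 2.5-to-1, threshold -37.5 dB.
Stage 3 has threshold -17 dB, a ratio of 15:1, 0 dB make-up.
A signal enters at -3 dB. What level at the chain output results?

Stage 1: -3 dB is 14 dB over -17 dB; at 7:1 that becomes 2 dB over, giving -15 dB; +3 dB make-up → -12 dB.
Stage 2: overshoot 25.5 dB → 25.5/2.5 = 10.2 dB → -27.3 dB.
Stage 3: below threshold (-27.3 ≤ -17); passes unchanged; output -27.3 dB.

-27.3 dB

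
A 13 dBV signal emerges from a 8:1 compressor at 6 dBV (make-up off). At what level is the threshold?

5 dBV

Gain reduction = 13 − 6 = 7 dB; output overshoot = GR / (R − 1) = 7 / 7 = 1 dB.
Threshold = output − output overshoot = 6 − 1 = 5 dBV.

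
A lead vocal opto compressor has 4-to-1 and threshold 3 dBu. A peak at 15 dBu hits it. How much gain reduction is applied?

9 dB

15 dBu exceeds the threshold by 12 dB.
At 4:1, output sits 12/4 = 3 dB above threshold.
GR = overshoot in − overshoot out = 12 − 3 = 9 dB.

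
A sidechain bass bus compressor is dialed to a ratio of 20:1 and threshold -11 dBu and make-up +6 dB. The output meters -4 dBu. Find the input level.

Stripping the +6 dB make-up gives -10 dBu at the gain stage.
The compressed level sits -10 − (-11) = 1 dB over threshold.
Before 20:1 compression the overshoot was 1 × 20 = 20 dB, so input = -11 + 20 = 9 dBu.

9 dBu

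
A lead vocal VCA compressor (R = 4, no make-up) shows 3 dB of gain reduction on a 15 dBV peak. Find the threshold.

Let T be the threshold. Output overshoot = (input overshoot)/R, so 12 − T = (15 − T)/4.
4·(12 − T) = 15 − T → 3·T = 48 − 15 = 33.
T = 33/3 = 11 dBV.

11 dBV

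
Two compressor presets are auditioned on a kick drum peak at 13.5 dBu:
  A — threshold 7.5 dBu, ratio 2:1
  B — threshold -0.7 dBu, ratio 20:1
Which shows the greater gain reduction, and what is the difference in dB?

A: overshoot 6 dB → output overshoot 3 dB → GR 3 dB.
B: overshoot 14.2 dB → output overshoot 0.71 dB → GR 13.49 dB.
B applies 10.49 dB more gain reduction.

B, by 10.49 dB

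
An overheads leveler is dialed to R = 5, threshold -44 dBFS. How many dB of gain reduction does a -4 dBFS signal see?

Overshoot = -4 − (-44) = 40 dB.
A 5:1 ratio leaves 8 dB of that excess.
So the signal is attenuated by 40 − 8 = 32 dB.

32 dB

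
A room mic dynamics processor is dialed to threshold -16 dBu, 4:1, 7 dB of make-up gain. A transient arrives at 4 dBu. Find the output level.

-4 dBu

The input is 20 dB above the -16 dBu threshold.
4:1 compression reduces that to 20/4 = 5 dB over.
That puts the output at -11 dBu; make-up adds 7 dB, giving -4 dBu.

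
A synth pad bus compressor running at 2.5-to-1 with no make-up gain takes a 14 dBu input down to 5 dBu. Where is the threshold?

Input is 15 dB above T (since output overshoot × R = input overshoot: (5 − T)·2.5 = 14 − T gives T = -1 dBu).
Check: -1 + (14 − (-1))/2.5 = -1 + 6 = 5 dBu. ✓

-1 dBu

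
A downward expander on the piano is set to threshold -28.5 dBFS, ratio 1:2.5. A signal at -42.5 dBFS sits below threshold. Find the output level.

-63.5 dBFS

Below threshold, a 1:2.5 expander applies gain = (2.5−1)×(T − x) of attenuation.
(2.5−1) × 14 = 21 dB, so output = -42.5 − 21 = -63.5 dBFS.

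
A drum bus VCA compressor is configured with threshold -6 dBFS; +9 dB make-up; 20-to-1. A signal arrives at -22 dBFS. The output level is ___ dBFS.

-13 dBFS

-22 dBFS is 16 dB below the -6 dBFS threshold, so no gain reduction is applied.
Make-up gain adds 9 dB: -22 + 9 = -13 dBFS.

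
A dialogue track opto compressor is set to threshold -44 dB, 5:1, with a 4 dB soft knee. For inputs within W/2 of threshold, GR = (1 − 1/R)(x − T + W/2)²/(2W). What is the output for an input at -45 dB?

x − T + W/2 = -45 − (-44) + 2 = 1.
GR = (1 − 1/5) × 1² / 8 = 0.8 × 1 / 8 = 0.1 dB.
Output = -45 − 0.1 = -45.1 dB.

-45.1 dB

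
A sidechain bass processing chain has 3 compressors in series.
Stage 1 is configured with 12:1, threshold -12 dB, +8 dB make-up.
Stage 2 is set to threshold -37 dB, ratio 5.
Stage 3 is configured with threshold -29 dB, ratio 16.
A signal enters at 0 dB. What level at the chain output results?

-30.2 dB

Stage 1: overshoot 12 dB → 12/12 = 1 dB → -11 dB; +8 dB make-up → -3 dB.
Stage 2: overshoot 34 dB → 34/5 = 6.8 dB → -30.2 dB.
Stage 3: -30.2 dB is at or below the -29 dB threshold — no compression; output -30.2 dB.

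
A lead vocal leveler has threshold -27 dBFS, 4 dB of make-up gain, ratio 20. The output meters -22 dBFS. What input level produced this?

Before make-up, the level was -22 − 4 = -26 dBFS.
That's 1 dB above the -27 dBFS threshold.
Before 20:1 compression the overshoot was 1 × 20 = 20 dB, so input = -27 + 20 = -7 dBFS.

-7 dBFS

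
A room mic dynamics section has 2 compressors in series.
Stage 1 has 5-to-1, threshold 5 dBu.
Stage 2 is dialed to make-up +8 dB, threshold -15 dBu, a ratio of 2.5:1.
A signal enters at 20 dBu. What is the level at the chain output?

Stage 1: 15 dB above 5 dBu, reduced 5:1 to 3 dB above → 8 dBu.
Stage 2: 23 dB above -15 dBu, reduced 2.5:1 to 9.2 dB above → -5.8 dBu; +8 dB make-up → 2.2 dBu.

2.2 dBu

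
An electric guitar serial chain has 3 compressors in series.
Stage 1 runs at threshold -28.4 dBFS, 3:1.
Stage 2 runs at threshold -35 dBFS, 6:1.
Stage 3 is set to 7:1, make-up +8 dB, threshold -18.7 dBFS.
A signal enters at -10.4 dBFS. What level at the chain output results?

-24.9 dBFS

Stage 1: 18 dB above -28.4 dBFS, reduced 3:1 to 6 dB above → -22.4 dBFS.
Stage 2: -22.4 dBFS is 12.6 dB over -35 dBFS; at 6:1 that becomes 2.1 dB over, giving -32.9 dBFS.
Stage 3: -32.9 dBFS is at or below the -18.7 dBFS threshold — no compression; make-up brings it to -24.9 dBFS.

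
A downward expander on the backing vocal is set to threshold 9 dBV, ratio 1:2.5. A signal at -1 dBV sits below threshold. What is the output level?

Below threshold, a 1:2.5 expander applies gain = (2.5−1)×(T − x) of attenuation.
(2.5−1) × 10 = 15 dB, so output = -1 − 15 = -16 dBV.

-16 dBV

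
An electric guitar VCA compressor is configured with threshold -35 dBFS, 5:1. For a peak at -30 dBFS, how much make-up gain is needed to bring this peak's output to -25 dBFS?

Overshoot 5 dB → 5/5 = 1 dB after compression, so the compressed level is -35 + 1 = -34 dBFS.
Make-up = target − compressed = -25 − (-34) = 9 dB.

9 dB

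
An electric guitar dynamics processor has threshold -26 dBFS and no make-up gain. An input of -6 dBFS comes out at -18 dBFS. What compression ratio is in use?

2.5:1

Input overshoot = -6 − (-26) = 20 dB; output overshoot = -18 − (-26) = 8 dB.
Ratio = 20 / 8 = 2.5.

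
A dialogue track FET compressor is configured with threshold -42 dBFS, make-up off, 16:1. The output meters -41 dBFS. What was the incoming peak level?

-26 dBFS

Post-compression overshoot = -41 − (-42) = 1 dB.
Before 16:1 compression the overshoot was 1 × 16 = 16 dB, so input = -42 + 16 = -26 dBFS.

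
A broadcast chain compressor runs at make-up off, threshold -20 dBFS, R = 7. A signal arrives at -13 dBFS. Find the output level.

-19 dBFS

The input is 7 dB above the -20 dBFS threshold.
The 7 dB excess becomes 1 dB after 7:1 reduction.
So the level is -20 + 1 = -19 dBFS.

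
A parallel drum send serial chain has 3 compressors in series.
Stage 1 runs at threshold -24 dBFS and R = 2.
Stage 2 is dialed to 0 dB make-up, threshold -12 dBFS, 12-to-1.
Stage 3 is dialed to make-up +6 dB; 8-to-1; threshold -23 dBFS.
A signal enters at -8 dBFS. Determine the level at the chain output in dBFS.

-16.125 dBFS

Stage 1: -8 dBFS is 16 dB over -24 dBFS; at 2:1 that becomes 8 dB over, giving -16 dBFS.
Stage 2: -16 dBFS ≤ -12 dBFS, so stage 2 doesn't engage; output -16 dBFS.
Stage 3: overshoot 7 dB → 7/8 = 0.875 dB → -22.125 dBFS; +6 dB make-up → -16.125 dBFS.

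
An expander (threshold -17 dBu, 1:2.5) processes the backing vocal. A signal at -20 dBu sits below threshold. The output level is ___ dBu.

Below threshold, a 1:2.5 expander applies gain = (2.5−1)×(T − x) of attenuation.
(2.5−1) × 3 = 4.5 dB, so output = -20 − 4.5 = -24.5 dBu.

-24.5 dBu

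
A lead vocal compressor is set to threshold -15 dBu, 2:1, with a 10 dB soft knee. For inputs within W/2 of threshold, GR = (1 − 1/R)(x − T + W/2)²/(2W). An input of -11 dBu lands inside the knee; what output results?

x − T + W/2 = -11 − (-15) + 5 = 9.
GR = (1 − 1/2) × 9² / 20 = 0.5 × 81 / 20 = 2.025 dB.
Output = -11 − 2.025 = -13.025 dBu.

-13.025 dBu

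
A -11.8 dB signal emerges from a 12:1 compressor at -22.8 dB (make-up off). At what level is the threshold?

-23.8 dB

Let T be the threshold. Output overshoot = (input overshoot)/R, so -22.8 − T = (-11.8 − T)/12.
12·(-22.8 − T) = -11.8 − T → 11·T = -273.6 − (-11.8) = -261.8.
T = -261.8/11 = -23.8 dB.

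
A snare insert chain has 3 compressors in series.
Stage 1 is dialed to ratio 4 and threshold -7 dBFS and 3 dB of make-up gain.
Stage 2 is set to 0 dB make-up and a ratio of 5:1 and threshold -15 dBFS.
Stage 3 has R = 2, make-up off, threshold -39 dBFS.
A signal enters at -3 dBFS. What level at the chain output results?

-25.8 dBFS

Stage 1: overshoot 4 dB → 4/4 = 1 dB → -6 dBFS; +3 dB make-up → -3 dBFS.
Stage 2: overshoot 12 dB → 12/5 = 2.4 dB → -12.6 dBFS.
Stage 3: overshoot 26.4 dB → 26.4/2 = 13.2 dB → -25.8 dBFS.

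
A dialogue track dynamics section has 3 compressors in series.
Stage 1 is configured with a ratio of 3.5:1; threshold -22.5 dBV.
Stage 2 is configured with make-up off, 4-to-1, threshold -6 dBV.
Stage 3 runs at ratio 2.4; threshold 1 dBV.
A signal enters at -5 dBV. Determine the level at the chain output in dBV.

Stage 1: -5 dBV is 17.5 dB over -22.5 dBV; at 3.5:1 that becomes 5 dB over, giving -17.5 dBV.
Stage 2: -17.5 dBV is at or below the -6 dBV threshold — no compression; output -17.5 dBV.
Stage 3: -17.5 dBV is at or below the 1 dBV threshold — no compression; output -17.5 dBV.

-17.5 dBV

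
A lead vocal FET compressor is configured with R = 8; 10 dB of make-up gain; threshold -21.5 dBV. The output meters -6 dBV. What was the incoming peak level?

Remove make-up: -6 − 10 = -16 dBV.
That's 5.5 dB above the -21.5 dBV threshold.
Input overshoot = R × output overshoot = 44 dB → input = -21.5 + 44 = 22.5 dBV.

22.5 dBV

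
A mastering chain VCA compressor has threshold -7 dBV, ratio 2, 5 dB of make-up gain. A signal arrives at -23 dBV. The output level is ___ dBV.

-18 dBV

-23 dBV is 16 dB below the -7 dBV threshold, so no gain reduction is applied.
Make-up gain adds 5 dB: -23 + 5 = -18 dBV.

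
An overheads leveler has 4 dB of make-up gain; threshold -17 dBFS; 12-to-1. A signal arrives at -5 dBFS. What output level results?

-5 dBFS sits 12 dB over threshold.
12:1 compression reduces that to 12/12 = 1 dB over.
Output = -17 + 1 = -16 dBFS; make-up adds 4 dB, giving -12 dBFS.

-12 dBFS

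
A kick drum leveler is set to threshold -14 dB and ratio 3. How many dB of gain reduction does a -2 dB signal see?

8 dB

Overshoot = -2 − (-14) = 12 dB.
At 3:1, output sits 12/3 = 4 dB above threshold.
Gain reduction = 12 − 4 = 8 dB.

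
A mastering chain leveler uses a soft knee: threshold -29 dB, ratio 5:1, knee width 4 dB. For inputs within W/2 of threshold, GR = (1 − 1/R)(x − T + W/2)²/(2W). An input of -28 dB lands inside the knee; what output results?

-28.9 dB

x − T + W/2 = -28 − (-29) + 2 = 3.
GR = (1 − 1/5) × 3² / 8 = 0.8 × 9 / 8 = 0.9 dB.
Output = -28 − 0.9 = -28.9 dB.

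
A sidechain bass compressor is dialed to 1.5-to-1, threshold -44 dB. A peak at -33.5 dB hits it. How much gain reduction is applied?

-33.5 dB exceeds the threshold by 10.5 dB.
At 1.5:1, output sits 10.5/1.5 = 7 dB above threshold.
GR = overshoot in − overshoot out = 10.5 − 7 = 3.5 dB.

3.5 dB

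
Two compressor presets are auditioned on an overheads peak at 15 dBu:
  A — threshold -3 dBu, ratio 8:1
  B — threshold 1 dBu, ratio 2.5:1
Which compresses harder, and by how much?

A: overshoot 18 dB → output overshoot 2.25 dB → GR 15.75 dB.
B: overshoot 14 dB → output overshoot 5.6 dB → GR 8.4 dB.
Difference: 7.35 dB in favour of A.

A, by 7.35 dB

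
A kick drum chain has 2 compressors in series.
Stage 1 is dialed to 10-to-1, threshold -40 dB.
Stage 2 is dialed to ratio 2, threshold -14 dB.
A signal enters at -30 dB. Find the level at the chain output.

-39 dB

Stage 1: overshoot 10 dB → 10/10 = 1 dB → -39 dB.
Stage 2: -39 dB ≤ -14 dB, so stage 2 doesn't engage; output -39 dB.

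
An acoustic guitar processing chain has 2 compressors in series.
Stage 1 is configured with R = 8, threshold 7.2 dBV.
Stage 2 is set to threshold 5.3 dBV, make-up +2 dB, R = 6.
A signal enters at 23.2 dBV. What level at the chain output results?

7.95 dBV

Stage 1: overshoot 16 dB → 16/8 = 2 dB → 9.2 dBV.
Stage 2: 3.9 dB above 5.3 dBV, reduced 6:1 to 0.65 dB above → 5.95 dBV; +2 dB make-up → 7.95 dBV.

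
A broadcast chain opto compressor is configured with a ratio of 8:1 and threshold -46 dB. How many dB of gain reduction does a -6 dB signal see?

The signal is 40 dB above threshold.
At 8:1, output sits 40/8 = 5 dB above threshold.
GR = overshoot in − overshoot out = 40 − 5 = 35 dB.

35 dB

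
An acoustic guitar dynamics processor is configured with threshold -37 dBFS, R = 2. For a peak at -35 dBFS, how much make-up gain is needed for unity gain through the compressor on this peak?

1 dB

Without make-up, output = threshold + overshoot/2 = -37 + 1 = -36 dBFS.
Gap to target: 1 dB.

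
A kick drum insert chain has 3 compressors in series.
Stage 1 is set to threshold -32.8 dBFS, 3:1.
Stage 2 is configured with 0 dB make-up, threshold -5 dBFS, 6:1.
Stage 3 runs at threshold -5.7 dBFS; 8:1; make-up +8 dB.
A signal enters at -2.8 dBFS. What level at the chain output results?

Stage 1: -2.8 dBFS is 30 dB over -32.8 dBFS; at 3:1 that becomes 10 dB over, giving -22.8 dBFS.
Stage 2: -22.8 dBFS is at or below the -5 dBFS threshold — no compression; output -22.8 dBFS.
Stage 3: below threshold (-22.8 ≤ -5.7); passes unchanged; make-up brings it to -14.8 dBFS.

-14.8 dBFS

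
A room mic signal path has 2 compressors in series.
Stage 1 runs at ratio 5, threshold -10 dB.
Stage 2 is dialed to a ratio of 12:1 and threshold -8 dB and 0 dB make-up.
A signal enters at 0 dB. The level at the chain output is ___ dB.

-8 dB

Stage 1: 0 dB is 10 dB over -10 dB; at 5:1 that becomes 2 dB over, giving -8 dB.
Stage 2: -8 dB is at or below the -8 dB threshold — no compression; output -8 dB.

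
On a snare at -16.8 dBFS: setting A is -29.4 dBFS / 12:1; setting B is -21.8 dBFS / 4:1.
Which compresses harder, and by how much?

A: GR = 12.6 − 12.6/12 = 11.55 dB.
B: GR = 5 − 5/4 = 3.75 dB.
Difference: 7.8 dB in favour of A.

A, by 7.8 dB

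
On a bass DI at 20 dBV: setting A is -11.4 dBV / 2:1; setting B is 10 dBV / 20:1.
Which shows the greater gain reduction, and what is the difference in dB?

A, by 6.2 dB

A: GR = 31.4 − 31.4/2 = 15.7 dB.
B: GR = 10 − 10/20 = 9.5 dB.
Difference: 6.2 dB in favour of A.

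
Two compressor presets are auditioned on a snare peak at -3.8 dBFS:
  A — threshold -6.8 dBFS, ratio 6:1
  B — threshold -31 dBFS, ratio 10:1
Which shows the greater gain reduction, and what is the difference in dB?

A: GR = 3 − 3/6 = 2.5 dB.
B: GR = 27.2 − 27.2/10 = 24.48 dB.
B applies 21.98 dB more gain reduction.

B, by 21.98 dB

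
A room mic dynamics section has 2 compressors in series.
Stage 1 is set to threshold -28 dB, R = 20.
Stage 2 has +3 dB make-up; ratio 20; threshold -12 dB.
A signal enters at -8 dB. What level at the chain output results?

Stage 1: 20 dB above -28 dB, reduced 20:1 to 1 dB above → -27 dB.
Stage 2: -27 dB ≤ -12 dB, so stage 2 doesn't engage; make-up brings it to -24 dB.

-24 dB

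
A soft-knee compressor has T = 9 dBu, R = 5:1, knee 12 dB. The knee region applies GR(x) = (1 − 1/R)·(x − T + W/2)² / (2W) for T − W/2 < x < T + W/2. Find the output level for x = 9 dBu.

7.8 dBu

x − T + W/2 = 9 − 9 + 6 = 6.
GR = (1 − 1/5) × 6² / 24 = 0.8 × 36 / 24 = 1.2 dB.
Output = 9 − 1.2 = 7.8 dBu.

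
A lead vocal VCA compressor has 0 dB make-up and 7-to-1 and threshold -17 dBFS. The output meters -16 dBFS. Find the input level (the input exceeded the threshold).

-10 dBFS

The compressed level sits -16 − (-17) = 1 dB over threshold.
Before 7:1 compression the overshoot was 1 × 7 = 7 dB, so input = -17 + 7 = -10 dBFS.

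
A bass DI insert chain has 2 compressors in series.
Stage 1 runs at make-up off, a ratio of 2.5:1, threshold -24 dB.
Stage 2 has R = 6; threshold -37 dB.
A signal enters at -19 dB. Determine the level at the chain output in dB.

Stage 1: 5 dB above -24 dB, reduced 2.5:1 to 2 dB above → -22 dB.
Stage 2: overshoot 15 dB → 15/6 = 2.5 dB → -34.5 dB.

-34.5 dB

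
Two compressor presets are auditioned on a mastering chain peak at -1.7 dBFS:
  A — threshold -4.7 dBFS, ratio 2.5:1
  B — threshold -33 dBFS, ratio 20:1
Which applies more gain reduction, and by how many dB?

A: 3 dB over, compressed to 1.2 dB over, so 1.8 dB of GR.
B: 31.3 dB over, compressed to 1.565 dB over, so 29.735 dB of GR.
B reduces 27.935 dB more.

B, by 27.935 dB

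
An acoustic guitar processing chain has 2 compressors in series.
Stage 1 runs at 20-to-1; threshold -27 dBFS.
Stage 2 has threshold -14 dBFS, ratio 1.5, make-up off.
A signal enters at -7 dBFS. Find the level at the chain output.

Stage 1: 20 dB above -27 dBFS, reduced 20:1 to 1 dB above → -26 dBFS.
Stage 2: -26 dBFS is at or below the -14 dBFS threshold — no compression; output -26 dBFS.

-26 dBFS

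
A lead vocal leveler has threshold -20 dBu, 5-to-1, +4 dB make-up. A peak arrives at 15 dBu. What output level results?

15 dBu sits 35 dB over threshold.
5:1 compression reduces that to 35/5 = 7 dB over.
Output = -20 + 7 = -13 dBu; make-up adds 4 dB, giving -9 dBu.

-9 dBu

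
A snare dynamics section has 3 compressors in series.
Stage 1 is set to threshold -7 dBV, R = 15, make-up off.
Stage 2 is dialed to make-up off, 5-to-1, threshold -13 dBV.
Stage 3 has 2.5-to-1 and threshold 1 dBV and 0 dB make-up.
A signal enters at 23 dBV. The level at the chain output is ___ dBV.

-11.4 dBV

Stage 1: 30 dB above -7 dBV, reduced 15:1 to 2 dB above → -5 dBV.
Stage 2: overshoot 8 dB → 8/5 = 1.6 dB → -11.4 dBV.
Stage 3: -11.4 dBV ≤ 1 dBV, so stage 3 doesn't engage; output -11.4 dBV.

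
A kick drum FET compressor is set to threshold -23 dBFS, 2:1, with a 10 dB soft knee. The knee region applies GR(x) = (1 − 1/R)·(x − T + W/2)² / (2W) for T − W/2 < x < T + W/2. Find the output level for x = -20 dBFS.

-21.6 dBFS

x − T + W/2 = -20 − (-23) + 5 = 8.
GR = (1 − 1/2) × 8² / 20 = 0.5 × 64 / 20 = 1.6 dB.
Output = -20 − 1.6 = -21.6 dBFS.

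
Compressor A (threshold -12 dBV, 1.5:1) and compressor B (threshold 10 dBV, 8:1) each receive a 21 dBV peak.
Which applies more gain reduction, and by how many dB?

A, by 1.375 dB

A: 33 dB over, compressed to 22 dB over, so 11 dB of GR.
B: 11 dB over, compressed to 1.375 dB over, so 9.625 dB of GR.
A reduces 1.375 dB more.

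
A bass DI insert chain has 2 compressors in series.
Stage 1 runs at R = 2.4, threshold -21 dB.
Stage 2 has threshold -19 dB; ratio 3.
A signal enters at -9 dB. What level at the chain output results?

-18 dB

Stage 1: -9 dB is 12 dB over -21 dB; at 2.4:1 that becomes 5 dB over, giving -16 dB.
Stage 2: overshoot 3 dB → 3/3 = 1 dB → -18 dB.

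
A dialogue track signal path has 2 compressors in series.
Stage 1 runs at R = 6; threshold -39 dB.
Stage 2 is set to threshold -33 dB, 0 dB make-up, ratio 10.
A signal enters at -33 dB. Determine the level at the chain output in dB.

-38 dB

Stage 1: overshoot 6 dB → 6/6 = 1 dB → -38 dB.
Stage 2: below threshold (-38 ≤ -33); passes unchanged; output -38 dB.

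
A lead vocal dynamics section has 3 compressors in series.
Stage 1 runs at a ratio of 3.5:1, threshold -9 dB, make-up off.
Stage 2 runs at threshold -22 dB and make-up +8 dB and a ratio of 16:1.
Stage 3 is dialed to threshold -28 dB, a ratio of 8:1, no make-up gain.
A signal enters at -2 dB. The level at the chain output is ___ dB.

-26.132812 dB

Stage 1: 7 dB above -9 dB, reduced 3.5:1 to 2 dB above → -7 dB.
Stage 2: -7 dB is 15 dB over -22 dB; at 16:1 that becomes 0.9375 dB over, giving -21.0625 dB; +8 dB make-up → -13.0625 dB.
Stage 3: 14.9375 dB above -28 dB, reduced 8:1 to 1.867188 dB above → -26.132812 dB.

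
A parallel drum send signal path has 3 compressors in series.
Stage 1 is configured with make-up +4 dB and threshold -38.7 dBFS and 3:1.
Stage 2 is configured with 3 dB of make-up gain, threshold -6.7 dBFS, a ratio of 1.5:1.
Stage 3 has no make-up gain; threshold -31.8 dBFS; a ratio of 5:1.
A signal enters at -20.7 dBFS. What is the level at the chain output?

Stage 1: 18 dB above -38.7 dBFS, reduced 3:1 to 6 dB above → -32.7 dBFS; +4 dB make-up → -28.7 dBFS.
Stage 2: below threshold (-28.7 ≤ -6.7); passes unchanged; make-up brings it to -25.7 dBFS.
Stage 3: overshoot 6.1 dB → 6.1/5 = 1.22 dB → -30.58 dBFS.

-30.58 dBFS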